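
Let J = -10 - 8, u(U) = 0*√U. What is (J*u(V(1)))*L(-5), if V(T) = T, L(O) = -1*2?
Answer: 0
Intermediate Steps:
L(O) = -2
u(U) = 0
J = -18
(J*u(V(1)))*L(-5) = -18*0*(-2) = 0*(-2) = 0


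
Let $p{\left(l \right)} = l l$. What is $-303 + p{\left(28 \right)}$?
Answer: $481$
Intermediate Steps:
$p{\left(l \right)} = l^{2}$
$-303 + p{\left(28 \right)} = -303 + 28^{2} = -303 + 784 = 481$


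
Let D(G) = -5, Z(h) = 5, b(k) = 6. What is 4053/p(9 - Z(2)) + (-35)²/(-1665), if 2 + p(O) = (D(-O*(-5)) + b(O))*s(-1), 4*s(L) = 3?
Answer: -5399821/1665 ≈ -3243.1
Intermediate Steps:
s(L) = ¾ (s(L) = (¼)*3 = ¾)
p(O) = -5/4 (p(O) = -2 + (-5 + 6)*(¾) = -2 + 1*(¾) = -2 + ¾ = -5/4)
4053/p(9 - Z(2)) + (-35)²/(-1665) = 4053/(-5/4) + (-35)²/(-1665) = 4053*(-⅘) + 1225*(-1/1665) = -16212/5 - 245/333 = -5399821/1665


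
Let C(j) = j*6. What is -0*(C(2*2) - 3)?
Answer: 0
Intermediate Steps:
C(j) = 6*j
-0*(C(2*2) - 3) = -0*(6*(2*2) - 3) = -0*(6*4 - 3) = -0*(24 - 3) = -0*21 = -1135*0 = 0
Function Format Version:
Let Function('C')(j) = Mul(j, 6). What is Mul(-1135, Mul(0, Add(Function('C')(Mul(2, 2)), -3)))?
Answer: 0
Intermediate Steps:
Function('C')(j) = Mul(6, j)
Mul(-1135, Mul(0, Add(Function('C')(Mul(2, 2)), -3))) = Mul(-1135, Mul(0, Add(Mul(6, Mul(2, 2)), -3))) = Mul(-1135, Mul(0, Add(Mul(6, 4), -3))) = Mul(-1135, Mul(0, Add(24, -3))) = Mul(-1135, Mul(0, 21)) = Mul(-1135, 0) = 0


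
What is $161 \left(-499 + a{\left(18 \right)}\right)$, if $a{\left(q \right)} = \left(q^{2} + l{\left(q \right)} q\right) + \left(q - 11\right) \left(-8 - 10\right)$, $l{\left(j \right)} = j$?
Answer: $3703$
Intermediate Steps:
$a{\left(q \right)} = 198 - 18 q + 2 q^{2}$ ($a{\left(q \right)} = \left(q^{2} + q q\right) + \left(q - 11\right) \left(-8 - 10\right) = \left(q^{2} + q^{2}\right) + \left(-11 + q\right) \left(-18\right) = 2 q^{2} - \left(-198 + 18 q\right) = 198 - 18 q + 2 q^{2}$)
$161 \left(-499 + a{\left(18 \right)}\right) = 161 \left(-499 + \left(198 - 324 + 2 \cdot 18^{2}\right)\right) = 161 \left(-499 + \left(198 - 324 + 2 \cdot 324\right)\right) = 161 \left(-499 + \left(198 - 324 + 648\right)\right) = 161 \left(-499 + 522\right) = 161 \cdot 23 = 3703$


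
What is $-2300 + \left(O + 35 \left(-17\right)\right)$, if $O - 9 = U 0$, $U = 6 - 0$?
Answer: $-2886$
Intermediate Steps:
$U = 6$ ($U = 6 + 0 = 6$)
$O = 9$ ($O = 9 + 6 \cdot 0 = 9 + 0 = 9$)
$-2300 + \left(O + 35 \left(-17\right)\right) = -2300 + \left(9 + 35 \left(-17\right)\right) = -2300 + \left(9 - 595\right) = -2300 - 586 = -2886$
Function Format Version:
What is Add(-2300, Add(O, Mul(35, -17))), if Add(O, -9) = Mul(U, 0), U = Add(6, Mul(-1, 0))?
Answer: -2886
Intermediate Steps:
U = 6 (U = Add(6, 0) = 6)
O = 9 (O = Add(9, Mul(6, 0)) = Add(9, 0) = 9)
Add(-2300, Add(O, Mul(35, -17))) = Add(-2300, Add(9, Mul(35, -17))) = Add(-2300, Add(9, -595)) = Add(-2300, -586) = -2886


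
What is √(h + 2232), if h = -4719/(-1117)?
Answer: √2790112971/1117 ≈ 47.289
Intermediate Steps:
h = 4719/1117 (h = -4719*(-1/1117) = 4719/1117 ≈ 4.2247)
√(h + 2232) = √(4719/1117 + 2232) = √(2497863/1117) = √2790112971/1117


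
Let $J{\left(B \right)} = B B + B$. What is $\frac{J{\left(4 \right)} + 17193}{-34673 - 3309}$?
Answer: $- \frac{2459}{5426} \approx -0.45319$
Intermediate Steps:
$J{\left(B \right)} = B + B^{2}$ ($J{\left(B \right)} = B^{2} + B = B + B^{2}$)
$\frac{J{\left(4 \right)} + 17193}{-34673 - 3309} = \frac{4 \left(1 + 4\right) + 17193}{-34673 - 3309} = \frac{4 \cdot 5 + 17193}{-37982} = \left(20 + 17193\right) \left(- \frac{1}{37982}\right) = 17213 \left(- \frac{1}{37982}\right) = - \frac{2459}{5426}$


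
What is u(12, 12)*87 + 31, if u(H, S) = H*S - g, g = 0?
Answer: 12559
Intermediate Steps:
u(H, S) = H*S (u(H, S) = H*S - 1*0 = H*S + 0 = H*S)
u(12, 12)*87 + 31 = (12*12)*87 + 31 = 144*87 + 31 = 12528 + 31 = 12559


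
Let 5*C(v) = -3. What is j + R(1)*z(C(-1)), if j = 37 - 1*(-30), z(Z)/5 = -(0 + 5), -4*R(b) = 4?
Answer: 92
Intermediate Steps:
C(v) = -⅗ (C(v) = (⅕)*(-3) = -⅗)
R(b) = -1 (R(b) = -¼*4 = -1)
z(Z) = -25 (z(Z) = 5*(-(0 + 5)) = 5*(-1*5) = 5*(-5) = -25)
j = 67 (j = 37 + 30 = 67)
j + R(1)*z(C(-1)) = 67 - 1*(-25) = 67 + 25 = 92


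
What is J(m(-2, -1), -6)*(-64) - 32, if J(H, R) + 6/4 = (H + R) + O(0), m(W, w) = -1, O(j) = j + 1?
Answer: 448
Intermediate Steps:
O(j) = 1 + j
J(H, R) = -1/2 + H + R (J(H, R) = -3/2 + ((H + R) + (1 + 0)) = -3/2 + ((H + R) + 1) = -3/2 + (1 + H + R) = -1/2 + H + R)
J(m(-2, -1), -6)*(-64) - 32 = (-1/2 - 1 - 6)*(-64) - 32 = -15/2*(-64) - 32 = 480 - 32 = 448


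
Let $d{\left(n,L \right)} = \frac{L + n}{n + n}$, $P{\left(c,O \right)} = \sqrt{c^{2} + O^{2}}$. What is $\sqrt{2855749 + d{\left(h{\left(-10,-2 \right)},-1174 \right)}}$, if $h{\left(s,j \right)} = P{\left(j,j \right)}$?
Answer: $\frac{\sqrt{11422998 - 587 \sqrt{2}}}{2} \approx 1689.8$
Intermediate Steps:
$P{\left(c,O \right)} = \sqrt{O^{2} + c^{2}}$
$h{\left(s,j \right)} = \sqrt{2} \sqrt{j^{2}}$ ($h{\left(s,j \right)} = \sqrt{j^{2} + j^{2}} = \sqrt{2 j^{2}} = \sqrt{2} \sqrt{j^{2}}$)
$d{\left(n,L \right)} = \frac{L + n}{2 n}$
$\sqrt{2855749 + d{\left(h{\left(-10,-2 \right)},-1174 \right)}} = \sqrt{2855749 + \frac{-1174 + \sqrt{2} \sqrt{\left(-2\right)^{2}}}{2 \sqrt{2} \sqrt{\left(-2\right)^{2}}}} = \sqrt{2855749 + \frac{-1174 + \sqrt{2} \sqrt{4}}{2 \sqrt{2} \sqrt{4}}} = \sqrt{2855749 + \frac{-1174 + \sqrt{2} \cdot 2}{2 \sqrt{2} \cdot 2}} = \sqrt{2855749 + \frac{-1174 + 2 \sqrt{2}}{2 \cdot 2 \sqrt{2}}} = \sqrt{2855749 + \frac{\frac{\sqrt{2}}{4} \left(-1174 + 2 \sqrt{2}\right)}{2}} = \sqrt{2855749 + \frac{\sqrt{2} \left(-1174 + 2 \sqrt{2}\right)}{8}}$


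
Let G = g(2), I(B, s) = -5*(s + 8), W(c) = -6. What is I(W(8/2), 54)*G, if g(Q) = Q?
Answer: -620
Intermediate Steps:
I(B, s) = -40 - 5*s (I(B, s) = -5*(8 + s) = -40 - 5*s)
G = 2
I(W(8/2), 54)*G = (-40 - 5*54)*2 = (-40 - 270)*2 = -310*2 = -620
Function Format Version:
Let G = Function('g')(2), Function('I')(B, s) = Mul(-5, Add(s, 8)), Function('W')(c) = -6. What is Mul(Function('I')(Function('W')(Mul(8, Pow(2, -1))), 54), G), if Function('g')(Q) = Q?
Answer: -620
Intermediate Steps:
Function('I')(B, s) = Add(-40, Mul(-5, s)) (Function('I')(B, s) = Mul(-5, Add(8, s)) = Add(-40, Mul(-5, s)))
G = 2
Mul(Function('I')(Function('W')(Mul(8, Pow(2, -1))), 54), G) = Mul(Add(-40, Mul(-5, 54)), 2) = Mul(Add(-40, -270), 2) = Mul(-310, 2) = -620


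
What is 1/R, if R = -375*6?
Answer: -1/2250 ≈ -0.00044444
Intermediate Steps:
R = -2250 (R = -125*18 = -2250)
1/R = 1/(-2250) = -1/2250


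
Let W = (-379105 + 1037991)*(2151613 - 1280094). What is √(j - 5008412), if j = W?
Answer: 3*√63802962158 ≈ 7.5778e+5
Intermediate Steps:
W = 574231667834 (W = 658886*871519 = 574231667834)
j = 574231667834
√(j - 5008412) = √(574231667834 - 5008412) = √574226659422 = 3*√63802962158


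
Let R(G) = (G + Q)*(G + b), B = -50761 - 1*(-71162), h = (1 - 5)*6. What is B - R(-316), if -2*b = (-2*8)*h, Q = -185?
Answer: -234107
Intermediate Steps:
h = -24 (h = -4*6 = -24)
b = -192 (b = -(-2*8)*(-24)/2 = -(-8)*(-24) = -½*384 = -192)
B = 20401 (B = -50761 + 71162 = 20401)
R(G) = (-192 + G)*(-185 + G) (R(G) = (G - 185)*(G - 192) = (-185 + G)*(-192 + G) = (-192 + G)*(-185 + G))
B - R(-316) = 20401 - (35520 + (-316)² - 377*(-316)) = 20401 - (35520 + 99856 + 119132) = 20401 - 1*254508 = 20401 - 254508 = -234107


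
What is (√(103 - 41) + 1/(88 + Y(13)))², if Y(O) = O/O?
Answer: 491103/7921 + 2*√62/89 ≈ 62.177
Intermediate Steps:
Y(O) = 1
(√(103 - 41) + 1/(88 + Y(13)))² = (√(103 - 41) + 1/(88 + 1))² = (√62 + 1/89)² = (1/89 + √62)²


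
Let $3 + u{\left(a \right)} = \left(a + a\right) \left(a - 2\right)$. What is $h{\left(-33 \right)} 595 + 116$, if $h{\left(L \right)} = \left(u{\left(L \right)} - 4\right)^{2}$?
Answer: $3155766471$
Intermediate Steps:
$u{\left(a \right)} = -3 + 2 a \left(-2 + a\right)$ ($u{\left(a \right)} = -3 + \left(a + a\right) \left(a - 2\right) = -3 + 2 a \left(-2 + a\right)$)
$h{\left(L \right)} = \left(-7 - 4 L + 2 L^{2}\right)^{2}$ ($h{\left(L \right)} = \left(\left(-3 - 4 L + 2 L^{2}\right) - 4\right)^{2} = \left(-7 - 4 L + 2 L^{2}\right)^{2}$)
$h{\left(-33 \right)} 595 + 116 = \left(7 - 2 \left(-33\right)^{2} + 4 \left(-33\right)\right)^{2} \cdot 595 + 116 = \left(7 - 2178 - 132\right)^{2} \cdot 595 + 116 = \left(-2303\right)^{2} \cdot 595 + 116 = 5303809 \cdot 595 + 116 = 3155766355 + 116 = 3155766471$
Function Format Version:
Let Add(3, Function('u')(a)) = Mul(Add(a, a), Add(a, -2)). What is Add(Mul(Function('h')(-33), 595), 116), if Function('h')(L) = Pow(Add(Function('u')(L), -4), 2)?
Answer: 3155766471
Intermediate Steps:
Function('u')(a) = Add(-3, Mul(2, a, Add(-2, a))) (Function('u')(a) = Add(-3, Mul(Add(a, a), Add(a, -2))) = Add(-3, Mul(Mul(2, a), Add(-2, a))) = Add(-3, Mul(2, a, Add(-2, a))))
Function('h')(L) = Pow(Add(-7, Mul(-4, L), Mul(2, Pow(L, 2))), 2) (Function('h')(L) = Pow(Add(Add(-3, Mul(-4, L), Mul(2, Pow(L, 2))), -4), 2) = Pow(Add(-7, Mul(-4, L), Mul(2, Pow(L, 2))), 2))
Add(Mul(Function('h')(-33), 595), 116) = Add(Mul(Pow(Add(7, Mul(-2, Pow(-33, 2)), Mul(4, -33)), 2), 595), 116) = Add(Mul(Pow(Add(7, Mul(-2, 1089), -132), 2), 595), 116) = Add(Mul(Pow(Add(7, -2178, -132), 2), 595), 116) = Add(Mul(Pow(-2303, 2), 595), 116) = Add(Mul(5303809, 595), 116) = Add(3155766355, 116) = 3155766471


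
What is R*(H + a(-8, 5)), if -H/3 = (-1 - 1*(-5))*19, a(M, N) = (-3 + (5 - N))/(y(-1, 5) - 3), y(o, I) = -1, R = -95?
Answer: 86355/4 ≈ 21589.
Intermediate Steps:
a(M, N) = -½ + N/4 (a(M, N) = (-3 + (5 - N))/(-1 - 3) = (2 - N)/(-4) = (2 - N)*(-¼) = -½ + N/4)
H = -228 (H = -3*(-1 - 1*(-5))*19 = -3*(-1 + 5)*19 = -12*19 = -3*76 = -228)
R*(H + a(-8, 5)) = -95*(-228 + (-½ + (¼)*5)) = -95*(-228 + (-½ + 5/4)) = -95*(-228 + ¾) = -95*(-909/4) = 86355/4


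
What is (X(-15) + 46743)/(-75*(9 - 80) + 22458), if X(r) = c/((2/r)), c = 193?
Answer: 30197/18522 ≈ 1.6303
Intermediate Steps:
X(r) = 193*r/2 (X(r) = 193/((2/r)) = 193*(r/2) = 193*r/2)
(X(-15) + 46743)/(-75*(9 - 80) + 22458) = ((193/2)*(-15) + 46743)/(-75*(9 - 80) + 22458) = (-2895/2 + 46743)/(-75*(-71) + 22458) = 90591/(2*(5325 + 22458)) = (90591/2)/27783 = (90591/2)*(1/27783) = 30197/18522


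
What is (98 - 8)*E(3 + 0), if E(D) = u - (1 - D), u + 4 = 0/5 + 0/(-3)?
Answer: -180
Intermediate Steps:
u = -4 (u = -4 + (0/5 + 0/(-3)) = -4 + (0*(⅕) + 0*(-⅓)) = -4 + (0 + 0) = -4 + 0 = -4)
E(D) = -5 + D (E(D) = -4 - (1 - D) = -4 + (-1 + D) = -5 + D)
(98 - 8)*E(3 + 0) = (98 - 8)*(-5 + (3 + 0)) = 90*(-5 + 3) = 90*(-2) = -180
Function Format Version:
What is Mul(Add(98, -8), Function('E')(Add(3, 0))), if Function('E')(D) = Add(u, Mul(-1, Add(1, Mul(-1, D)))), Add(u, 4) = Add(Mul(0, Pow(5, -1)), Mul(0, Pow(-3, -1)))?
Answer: -180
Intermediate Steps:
u = -4 (u = Add(-4, Add(Mul(0, Pow(5, -1)), Mul(0, Pow(-3, -1)))) = Add(-4, Add(Mul(0, Rational(1, 5)), Mul(0, Rational(-1, 3)))) = Add(-4, Add(0, 0)) = Add(-4, 0) = -4)
Function('E')(D) = Add(-5, D) (Function('E')(D) = Add(-4, Mul(-1, Add(1, Mul(-1, D)))) = Add(-4, Add(-1, D)) = Add(-5, D))
Mul(Add(98, -8), Function('E')(Add(3, 0))) = Mul(Add(98, -8), Add(-5, Add(3, 0))) = Mul(90, Add(-5, 3)) = Mul(90, -2) = -180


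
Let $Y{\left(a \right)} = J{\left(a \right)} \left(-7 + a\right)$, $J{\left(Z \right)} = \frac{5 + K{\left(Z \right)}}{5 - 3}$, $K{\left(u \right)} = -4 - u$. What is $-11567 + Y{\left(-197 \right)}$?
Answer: $-31763$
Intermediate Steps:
$J{\left(Z \right)} = \frac{1}{2} - \frac{Z}{2}$ ($J{\left(Z \right)} = \frac{5 - \left(4 + Z\right)}{5 - 3} = \frac{1 - Z}{2} = \left(1 - Z\right) \frac{1}{2} = \frac{1}{2} - \frac{Z}{2}$)
$Y{\left(a \right)} = \left(\frac{1}{2} - \frac{a}{2}\right) \left(-7 + a\right)$
$-11567 + Y{\left(-197 \right)} = -11567 - \frac{\left(-1 - 197\right) \left(-7 - 197\right)}{2} = -11567 - \left(-99\right) \left(-204\right) = -11567 - 20196 = -31763$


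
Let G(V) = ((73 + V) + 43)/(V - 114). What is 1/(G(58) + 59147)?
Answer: 28/1656029 ≈ 1.6908e-5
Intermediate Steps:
G(V) = (116 + V)/(-114 + V)
1/(G(58) + 59147) = 1/((116 + 58)/(-114 + 58) + 59147) = 1/(174/(-56) + 59147) = 1/(-1/56*174 + 59147) = 1/(-87/28 + 59147) = 1/(1656029/28) = 28/1656029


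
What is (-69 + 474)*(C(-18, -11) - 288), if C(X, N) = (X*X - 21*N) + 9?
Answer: 111780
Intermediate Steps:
C(X, N) = 9 + X² - 21*N (C(X, N) = (X² - 21*N) + 9 = 9 + X² - 21*N)
(-69 + 474)*(C(-18, -11) - 288) = (-69 + 474)*((9 + (-18)² - 21*(-11)) - 288) = 405*((9 + 324 + 231) - 288) = 405*(564 - 288) = 405*276 = 111780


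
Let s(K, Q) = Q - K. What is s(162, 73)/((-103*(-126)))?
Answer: -89/12978 ≈ -0.0068578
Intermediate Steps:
s(162, 73)/((-103*(-126))) = (73 - 1*162)/((-103*(-126))) = (73 - 162)/12978 = -89*1/12978 = -89/12978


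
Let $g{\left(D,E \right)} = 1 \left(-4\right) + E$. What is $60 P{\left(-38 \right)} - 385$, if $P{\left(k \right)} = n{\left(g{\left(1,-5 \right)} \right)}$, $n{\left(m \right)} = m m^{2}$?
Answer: $-44125$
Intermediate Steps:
$g{\left(D,E \right)} = -4 + E$
$n{\left(m \right)} = m^{3}$
$P{\left(k \right)} = -729$ ($P{\left(k \right)} = \left(-4 - 5\right)^{3} = \left(-9\right)^{3} = -729$)
$60 P{\left(-38 \right)} - 385 = 60 \left(-729\right) - 385 = -43740 - 385 = -44125$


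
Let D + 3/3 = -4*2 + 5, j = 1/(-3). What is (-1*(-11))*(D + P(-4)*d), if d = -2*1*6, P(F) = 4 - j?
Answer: -616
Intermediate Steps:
j = -1/3 ≈ -0.33333
P(F) = 13/3 (P(F) = 4 - 1*(-1/3) = 4 + 1/3 = 13/3)
D = -4 (D = -1 + (-4*2 + 5) = -1 + (-8 + 5) = -1 - 3 = -4)
d = -12 (d = -2*6 = -12)
(-1*(-11))*(D + P(-4)*d) = (-1*(-11))*(-4 + (13/3)*(-12)) = 11*(-4 - 52) = 11*(-56) = -616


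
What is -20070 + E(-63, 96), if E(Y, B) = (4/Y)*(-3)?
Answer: -421466/21 ≈ -20070.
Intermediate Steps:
E(Y, B) = -12/Y
-20070 + E(-63, 96) = -20070 - 12/(-63) = -20070 - 12*(-1/63) = -20070 + 4/21 = -421466/21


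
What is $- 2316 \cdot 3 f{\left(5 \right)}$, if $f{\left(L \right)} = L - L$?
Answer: $0$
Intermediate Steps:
$f{\left(L \right)} = 0$
$- 2316 \cdot 3 f{\left(5 \right)} = - 2316 \cdot 3 \cdot 0 = \left(-2316\right) 0 = 0$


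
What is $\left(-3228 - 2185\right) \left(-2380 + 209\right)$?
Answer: $11751623$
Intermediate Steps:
$\left(-3228 - 2185\right) \left(-2380 + 209\right) = \left(-5413\right) \left(-2171\right) = 11751623$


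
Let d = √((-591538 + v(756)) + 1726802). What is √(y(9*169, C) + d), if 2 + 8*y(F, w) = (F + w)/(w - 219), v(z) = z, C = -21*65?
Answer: √(-18282 + 139392*√284005)/264 ≈ 32.643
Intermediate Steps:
C = -1365
y(F, w) = -¼ + (F + w)/(8*(-219 + w)) (y(F, w) = -¼ + ((F + w)/(w - 219))/8 = -¼ + ((F + w)/(-219 + w))/8 = -¼ + (F + w)/(8*(-219 + w)))
d = 2*√284005 (d = √((-591538 + 756) + 1726802) = √(-590782 + 1726802) = √1136020 = 2*√284005 ≈ 1065.8)
√(y(9*169, C) + d) = √((438 + 9*169 - 1*(-1365))/(8*(-219 - 1365)) + 2*√284005) = √((⅛)*(438 + 1521 + 1365)/(-1584) + 2*√284005) = √((⅛)*(-1/1584)*3324 + 2*√284005) = √(-277/1056 + 2*√284005)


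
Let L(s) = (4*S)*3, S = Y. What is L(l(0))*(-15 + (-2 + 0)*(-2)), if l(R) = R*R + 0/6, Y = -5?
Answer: 660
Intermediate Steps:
S = -5
l(R) = R² (l(R) = R² + 0*(⅙) = R² + 0 = R²)
L(s) = -60 (L(s) = (4*(-5))*3 = -20*3 = -60)
L(l(0))*(-15 + (-2 + 0)*(-2)) = -60*(-15 + (-2 + 0)*(-2)) = -60*(-15 - 2*(-2)) = -60*(-15 + 4) = -60*(-11) = 660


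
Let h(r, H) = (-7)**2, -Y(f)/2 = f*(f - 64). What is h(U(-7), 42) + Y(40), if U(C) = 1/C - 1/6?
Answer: 1969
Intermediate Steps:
Y(f) = -2*f*(-64 + f) (Y(f) = -2*f*(f - 64) = -2*f*(-64 + f))
U(C) = -1/6 + 1/C (U(C) = 1/C - 1*1/6 = 1/C - 1/6 = -1/6 + 1/C)
h(r, H) = 49
h(U(-7), 42) + Y(40) = 49 + 2*40*(64 - 1*40) = 49 + 2*40*(64 - 40) = 49 + 2*40*24 = 49 + 1920 = 1969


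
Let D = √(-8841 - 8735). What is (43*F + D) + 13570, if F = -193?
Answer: 5271 + 26*I*√26 ≈ 5271.0 + 132.57*I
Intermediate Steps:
D = 26*I*√26 (D = √(-17576) = 26*I*√26 ≈ 132.57*I)
(43*F + D) + 13570 = (43*(-193) + 26*I*√26) + 13570 = (-8299 + 26*I*√26) + 13570 = 5271 + 26*I*√26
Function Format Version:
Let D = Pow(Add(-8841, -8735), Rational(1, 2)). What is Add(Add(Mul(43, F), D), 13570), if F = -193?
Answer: Add(5271, Mul(26, I, Pow(26, Rational(1, 2)))) ≈ Add(5271.0, Mul(132.57, I))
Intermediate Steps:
D = Mul(26, I, Pow(26, Rational(1, 2))) (D = Pow(-17576, Rational(1, 2)) = Mul(26, I, Pow(26, Rational(1, 2))) ≈ Mul(132.57, I))
Add(Add(Mul(43, F), D), 13570) = Add(Add(Mul(43, -193), Mul(26, I, Pow(26, Rational(1, 2)))), 13570) = Add(Add(-8299, Mul(26, I, Pow(26, Rational(1, 2)))), 13570) = Add(5271, Mul(26, I, Pow(26, Rational(1, 2))))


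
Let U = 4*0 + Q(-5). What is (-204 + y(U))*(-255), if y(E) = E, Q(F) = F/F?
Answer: 51765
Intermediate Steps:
Q(F) = 1
U = 1 (U = 4*0 + 1 = 0 + 1 = 1)
(-204 + y(U))*(-255) = (-204 + 1)*(-255) = -203*(-255) = 51765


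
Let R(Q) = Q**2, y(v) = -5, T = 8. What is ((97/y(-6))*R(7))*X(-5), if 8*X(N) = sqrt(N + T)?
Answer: -4753*sqrt(3)/40 ≈ -205.81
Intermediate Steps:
X(N) = sqrt(8 + N)/8 (X(N) = sqrt(N + 8)/8 = sqrt(8 + N)/8)
((97/y(-6))*R(7))*X(-5) = ((97/(-5))*7**2)*(sqrt(8 - 5)/8) = ((97*(-1/5))*49)*(sqrt(3)/8) = (-97/5*49)*(sqrt(3)/8) = -4753*sqrt(3)/40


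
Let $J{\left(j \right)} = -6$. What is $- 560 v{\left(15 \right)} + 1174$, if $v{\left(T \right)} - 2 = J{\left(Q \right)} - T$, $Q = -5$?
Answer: $11814$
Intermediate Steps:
$v{\left(T \right)} = -4 - T$ ($v{\left(T \right)} = 2 - \left(6 + T\right) = -4 - T$)
$- 560 v{\left(15 \right)} + 1174 = - 560 \left(-4 - 15\right) + 1174 = \left(-560\right) \left(-19\right) + 1174 = 10640 + 1174 = 11814$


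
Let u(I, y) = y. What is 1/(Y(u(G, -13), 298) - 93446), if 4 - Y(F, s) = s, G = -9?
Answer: -1/93740 ≈ -1.0668e-5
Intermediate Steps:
Y(F, s) = 4 - s
1/(Y(u(G, -13), 298) - 93446) = 1/((4 - 1*298) - 93446) = 1/((4 - 298) - 93446) = 1/(-294 - 93446) = 1/(-93740) = -1/93740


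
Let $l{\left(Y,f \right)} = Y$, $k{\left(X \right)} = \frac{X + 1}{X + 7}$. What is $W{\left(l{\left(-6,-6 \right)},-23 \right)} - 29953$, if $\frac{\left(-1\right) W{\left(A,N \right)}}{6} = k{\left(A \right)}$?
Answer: $-29923$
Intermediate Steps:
$k{\left(X \right)} = \frac{1 + X}{7 + X}$
$W{\left(A,N \right)} = - \frac{6 \left(1 + A\right)}{7 + A}$ ($W{\left(A,N \right)} = - 6 \frac{1 + A}{7 + A} = - \frac{6 \left(1 + A\right)}{7 + A}$)
$W{\left(l{\left(-6,-6 \right)},-23 \right)} - 29953 = \frac{6 \left(-1 - -6\right)}{7 - 6} - 29953 = \frac{6 \left(-1 + 6\right)}{1} - 29953 = 6 \cdot 1 \cdot 5 - 29953 = 30 - 29953 = -29923$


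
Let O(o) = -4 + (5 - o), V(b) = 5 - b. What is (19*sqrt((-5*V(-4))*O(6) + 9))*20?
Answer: 1140*sqrt(26) ≈ 5812.9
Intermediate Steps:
O(o) = 1 - o
(19*sqrt((-5*V(-4))*O(6) + 9))*20 = (19*sqrt((-5*(5 - 1*(-4)))*(1 - 1*6) + 9))*20 = (19*sqrt((-5*(5 + 4))*(1 - 6) + 9))*20 = (19*sqrt(-5*9*(-5) + 9))*20 = (19*sqrt(-45*(-5) + 9))*20 = (19*sqrt(225 + 9))*20 = (19*sqrt(234))*20 = (19*(3*sqrt(26)))*20 = (57*sqrt(26))*20 = 1140*sqrt(26)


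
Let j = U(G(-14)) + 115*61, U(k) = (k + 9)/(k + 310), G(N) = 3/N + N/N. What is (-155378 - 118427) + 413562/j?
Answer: -1392564478558/5087067 ≈ -2.7375e+5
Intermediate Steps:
G(N) = 1 + 3/N (G(N) = 3/N + 1 = 1 + 3/N)
U(k) = (9 + k)/(310 + k)
j = 30522402/4351 (j = (9 + (3 - 14)/(-14))/(310 + (3 - 14)/(-14)) + 115*61 = (9 - 1/14*(-11))/(310 - 1/14*(-11)) + 7015 = (9 + 11/14)/(310 + 11/14) + 7015 = (137/14)/(4351/14) + 7015 = (14/4351)*(137/14) + 7015 = 137/4351 + 7015 = 30522402/4351 ≈ 7015.0)
(-155378 - 118427) + 413562/j = (-155378 - 118427) + 413562/(30522402/4351) = -273805 + 413562*(4351/30522402) = -273805 + 299901377/5087067 = -1392564478558/5087067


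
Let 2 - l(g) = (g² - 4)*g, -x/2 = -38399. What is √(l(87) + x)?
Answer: 3*I*√64595 ≈ 762.47*I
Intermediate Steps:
x = 76798 (x = -2*(-38399) = 76798)
l(g) = 2 - g*(-4 + g²) (l(g) = 2 - (g² - 4)*g = 2 - (-4 + g²)*g = 2 - g*(-4 + g²))
√(l(87) + x) = √((2 - 1*87³ + 4*87) + 76798) = √((2 - 1*658503 + 348) + 76798) = √((2 - 658503 + 348) + 76798) = √(-658153 + 76798) = √(-581355) = 3*I*√64595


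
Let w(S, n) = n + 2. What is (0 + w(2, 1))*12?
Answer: 36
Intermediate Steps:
w(S, n) = 2 + n
(0 + w(2, 1))*12 = (0 + (2 + 1))*12 = (0 + 3)*12 = 3*12 = 36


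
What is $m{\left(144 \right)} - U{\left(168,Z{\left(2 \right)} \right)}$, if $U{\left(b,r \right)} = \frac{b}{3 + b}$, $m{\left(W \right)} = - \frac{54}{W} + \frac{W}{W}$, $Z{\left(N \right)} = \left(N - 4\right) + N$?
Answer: $- \frac{163}{456} \approx -0.35746$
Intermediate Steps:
$Z{\left(N \right)} = -4 + 2 N$ ($Z{\left(N \right)} = \left(-4 + N\right) + N = -4 + 2 N$)
$m{\left(W \right)} = 1 - \frac{54}{W}$ ($m{\left(W \right)} = - \frac{54}{W} + 1 = 1 - \frac{54}{W}$)
$U{\left(b,r \right)} = \frac{b}{3 + b}$
$m{\left(144 \right)} - U{\left(168,Z{\left(2 \right)} \right)} = \frac{-54 + 144}{144} - \frac{168}{3 + 168} = \frac{1}{144} \cdot 90 - \frac{168}{171} = \frac{5}{8} - 168 \cdot \frac{1}{171} = \frac{5}{8} - \frac{56}{57} = - \frac{163}{456}$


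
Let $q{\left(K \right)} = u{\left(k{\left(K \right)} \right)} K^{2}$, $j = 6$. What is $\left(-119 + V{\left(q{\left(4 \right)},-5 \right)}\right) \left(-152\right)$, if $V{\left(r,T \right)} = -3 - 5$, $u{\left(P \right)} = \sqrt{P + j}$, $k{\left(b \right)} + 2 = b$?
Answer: $19304$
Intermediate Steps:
$k{\left(b \right)} = -2 + b$
$u{\left(P \right)} = \sqrt{6 + P}$ ($u{\left(P \right)} = \sqrt{P + 6} = \sqrt{6 + P}$)
$q{\left(K \right)} = K^{2} \sqrt{4 + K}$ ($q{\left(K \right)} = \sqrt{6 + \left(-2 + K\right)} K^{2} = \sqrt{4 + K} K^{2} = K^{2} \sqrt{4 + K}$)
$V{\left(r,T \right)} = -8$
$\left(-119 + V{\left(q{\left(4 \right)},-5 \right)}\right) \left(-152\right) = \left(-119 - 8\right) \left(-152\right) = \left(-127\right) \left(-152\right) = 19304$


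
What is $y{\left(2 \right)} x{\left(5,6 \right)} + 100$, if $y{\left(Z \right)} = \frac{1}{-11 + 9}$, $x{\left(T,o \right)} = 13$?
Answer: $\frac{187}{2} \approx 93.5$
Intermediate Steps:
$y{\left(Z \right)} = - \frac{1}{2}$ ($y{\left(Z \right)} = \frac{1}{-2} = - \frac{1}{2}$)
$y{\left(2 \right)} x{\left(5,6 \right)} + 100 = \left(- \frac{1}{2}\right) 13 + 100 = - \frac{13}{2} + 100 = \frac{187}{2}$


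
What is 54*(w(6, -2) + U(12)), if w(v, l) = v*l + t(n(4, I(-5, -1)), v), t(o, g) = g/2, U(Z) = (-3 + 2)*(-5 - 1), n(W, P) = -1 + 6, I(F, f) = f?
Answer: -162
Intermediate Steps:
n(W, P) = 5
U(Z) = 6 (U(Z) = -1*(-6) = 6)
t(o, g) = g/2 (t(o, g) = g*(1/2) = g/2)
w(v, l) = v/2 + l*v (w(v, l) = v*l + v/2 = l*v + v/2 = v/2 + l*v)
54*(w(6, -2) + U(12)) = 54*(6*(1/2 - 2) + 6) = 54*(6*(-3/2) + 6) = 54*(-9 + 6) = 54*(-3) = -162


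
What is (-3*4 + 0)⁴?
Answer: 20736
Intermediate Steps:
(-3*4 + 0)⁴ = (-12 + 0)⁴ = (-12)⁴ = 20736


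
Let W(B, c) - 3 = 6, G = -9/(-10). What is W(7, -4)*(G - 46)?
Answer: -4059/10 ≈ -405.90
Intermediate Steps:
G = 9/10 (G = -9*(-⅒) = 9/10 ≈ 0.90000)
W(B, c) = 9 (W(B, c) = 3 + 6 = 9)
W(7, -4)*(G - 46) = 9*(9/10 - 46) = 9*(-451/10) = -4059/10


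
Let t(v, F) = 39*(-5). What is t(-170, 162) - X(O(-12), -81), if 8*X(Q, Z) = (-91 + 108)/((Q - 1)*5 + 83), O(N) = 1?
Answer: -129497/664 ≈ -195.03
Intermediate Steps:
t(v, F) = -195
X(Q, Z) = 17/(8*(78 + 5*Q)) (X(Q, Z) = ((-91 + 108)/((Q - 1)*5 + 83))/8 = (17/((-1 + Q)*5 + 83))/8 = (17/((-5 + 5*Q) + 83))/8 = (17/(78 + 5*Q))/8 = 17/(8*(78 + 5*Q)))
t(-170, 162) - X(O(-12), -81) = -195 - 17/(8*(78 + 5*1)) = -195 - 17/(8*(78 + 5)) = -195 - 17/(8*83) = -195 - 1*17/664 = -195 - 17/664 = -129497/664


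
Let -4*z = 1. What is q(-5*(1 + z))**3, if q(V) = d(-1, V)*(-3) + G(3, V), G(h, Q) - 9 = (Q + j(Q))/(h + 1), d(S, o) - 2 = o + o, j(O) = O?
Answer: 6751269/512 ≈ 13186.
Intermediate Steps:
z = -1/4 (z = -1/4*1 = -1/4 ≈ -0.25000)
d(S, o) = 2 + 2*o (d(S, o) = 2 + (o + o) = 2 + 2*o)
G(h, Q) = 9 + 2*Q/(1 + h) (G(h, Q) = 9 + (Q + Q)/(h + 1) = 9 + (2*Q)/(1 + h) = 9 + 2*Q/(1 + h))
q(V) = 3 - 11*V/2 (q(V) = (2 + 2*V)*(-3) + (9 + 2*V + 9*3)/(1 + 3) = (-6 - 6*V) + (9 + 2*V + 27)/4 = (-6 - 6*V) + (36 + 2*V)/4 = (-6 - 6*V) + (9 + V/2) = 3 - 11*V/2)
q(-5*(1 + z))**3 = (3 - (-55)*(1 - 1/4)/2)**3 = (3 - (-55)*3/(2*4))**3 = (3 - 11/2*(-15/4))**3 = (3 + 165/8)**3 = (189/8)**3 = 6751269/512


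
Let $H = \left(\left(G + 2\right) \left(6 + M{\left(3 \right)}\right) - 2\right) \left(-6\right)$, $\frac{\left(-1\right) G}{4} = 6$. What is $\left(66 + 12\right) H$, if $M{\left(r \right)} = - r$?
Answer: $31824$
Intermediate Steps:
$G = -24$ ($G = \left(-4\right) 6 = -24$)
$H = 408$ ($H = \left(\left(-24 + 2\right) \left(6 - 3\right) - 2\right) \left(-6\right) = \left(- 22 \left(6 - 3\right) - 2\right) \left(-6\right) = \left(\left(-22\right) 3 - 2\right) \left(-6\right) = \left(-66 - 2\right) \left(-6\right) = \left(-68\right) \left(-6\right) = 408$)
$\left(66 + 12\right) H = \left(66 + 12\right) 408 = 78 \cdot 408 = 31824$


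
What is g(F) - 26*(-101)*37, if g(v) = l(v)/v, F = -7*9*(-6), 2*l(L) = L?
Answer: 194325/2 ≈ 97163.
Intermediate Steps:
l(L) = L/2
F = 378 (F = -63*(-6) = 378)
g(v) = 1/2 (g(v) = (v/2)/v = 1/2)
g(F) - 26*(-101)*37 = 1/2 - 26*(-101)*37 = 1/2 - (-2626)*37 = 1/2 - 1*(-97162) = 1/2 + 97162 = 194325/2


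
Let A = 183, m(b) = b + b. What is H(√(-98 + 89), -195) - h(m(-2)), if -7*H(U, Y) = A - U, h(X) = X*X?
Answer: -295/7 + 3*I/7 ≈ -42.143 + 0.42857*I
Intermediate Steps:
m(b) = 2*b
h(X) = X²
H(U, Y) = -183/7 + U/7 (H(U, Y) = -(183 - U)/7 = -183/7 + U/7)
H(√(-98 + 89), -195) - h(m(-2)) = (-183/7 + √(-98 + 89)/7) - (2*(-2))² = (-183/7 + √(-9)/7) - 1*(-4)² = (-183/7 + (3*I)/7) - 1*16 = (-183/7 + 3*I/7) - 16 = -295/7 + 3*I/7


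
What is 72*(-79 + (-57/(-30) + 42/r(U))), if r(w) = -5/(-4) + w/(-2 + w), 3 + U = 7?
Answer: -300348/65 ≈ -4620.7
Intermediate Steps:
U = 4 (U = -3 + 7 = 4)
r(w) = 5/4 + w/(-2 + w) (r(w) = -5*(-¼) + w/(-2 + w) = 5/4 + w/(-2 + w))
72*(-79 + (-57/(-30) + 42/r(U))) = 72*(-79 + (-57/(-30) + 42/(((-10 + 9*4)/(4*(-2 + 4)))))) = 72*(-79 + (-57*(-1/30) + 42/(((¼)*(-10 + 36)/2)))) = 72*(-79 + (19/10 + 42/(((¼)*(½)*26)))) = 72*(-79 + (19/10 + 42/(13/4))) = 72*(-79 + (19/10 + 42*(4/13))) = 72*(-79 + (19/10 + 168/13)) = 72*(-79 + 1927/130) = 72*(-8343/130) = -300348/65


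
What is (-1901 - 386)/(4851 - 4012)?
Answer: -2287/839 ≈ -2.7259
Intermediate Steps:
(-1901 - 386)/(4851 - 4012) = -2287/839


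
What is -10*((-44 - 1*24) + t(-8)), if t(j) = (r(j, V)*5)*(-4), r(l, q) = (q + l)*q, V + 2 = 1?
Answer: 2480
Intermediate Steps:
V = -1 (V = -2 + 1 = -1)
r(l, q) = q*(l + q) (r(l, q) = (l + q)*q = q*(l + q))
t(j) = -20 + 20*j (t(j) = (-(j - 1)*5)*(-4) = (-(-1 + j)*5)*(-4) = ((1 - j)*5)*(-4) = (5 - 5*j)*(-4) = -20 + 20*j)
-10*((-44 - 1*24) + t(-8)) = -10*((-44 - 1*24) + (-20 + 20*(-8))) = -10*((-44 - 24) + (-20 - 160)) = -10*(-68 - 180) = -10*(-248) = 2480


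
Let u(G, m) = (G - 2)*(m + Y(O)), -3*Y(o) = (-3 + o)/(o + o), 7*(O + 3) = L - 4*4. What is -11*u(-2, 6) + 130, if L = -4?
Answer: 47098/123 ≈ 382.91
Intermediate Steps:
O = -41/7 (O = -3 + (-4 - 4*4)/7 = -3 + (-4 - 16)/7 = -3 + (⅐)*(-20) = -3 - 20/7 = -41/7 ≈ -5.8571)
Y(o) = -(-3 + o)/(6*o) (Y(o) = -(-3 + o)/(3*(o + o)) = -(-3 + o)/(3*(2*o)) = -(-3 + o)*1/(2*o)/3 = -(-3 + o)/(6*o))
u(G, m) = (-2 + G)*(-31/123 + m) (u(G, m) = (G - 2)*(m + (3 - 1*(-41/7))/(6*(-41/7))) = (-2 + G)*(m + (⅙)*(-7/41)*(3 + 41/7)) = (-2 + G)*(m + (⅙)*(-7/41)*(62/7)) = (-2 + G)*(m - 31/123) = (-2 + G)*(-31/123 + m))
-11*u(-2, 6) + 130 = -11*(62/123 - 2*6 - 31/123*(-2) - 2*6) + 130 = -11*(62/123 - 12 + 62/123 - 12) + 130 = -11*(-2828/123) + 130 = 31108/123 + 130 = 47098/123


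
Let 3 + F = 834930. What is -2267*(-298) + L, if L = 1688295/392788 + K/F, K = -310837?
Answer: 221552688688801325/327949306476 ≈ 6.7557e+5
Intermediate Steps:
F = 834927 (F = -3 + 834930 = 834927)
L = 1287510035909/327949306476 (L = 1688295/392788 - 310837/834927 = 1287510035909/327949306476 ≈ 3.9259)
-2267*(-298) + L = -2267*(-298) + 1287510035909/327949306476 = 675566 + 1287510035909/327949306476 = 221552688688801325/327949306476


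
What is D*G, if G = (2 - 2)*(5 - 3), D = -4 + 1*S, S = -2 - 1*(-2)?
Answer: 0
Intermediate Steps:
S = 0 (S = -2 + 2 = 0)
D = -4 (D = -4 + 1*0 = -4 + 0 = -4)
G = 0 (G = 0*2 = 0)
D*G = -4*0 = 0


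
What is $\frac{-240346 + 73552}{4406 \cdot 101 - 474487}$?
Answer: $\frac{55598}{9827} \approx 5.6577$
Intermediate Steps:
$\frac{-240346 + 73552}{4406 \cdot 101 - 474487} = - \frac{166794}{445006 - 474487} = - \frac{166794}{-29481} = \left(-166794\right) \left(- \frac{1}{29481}\right) = \frac{55598}{9827}$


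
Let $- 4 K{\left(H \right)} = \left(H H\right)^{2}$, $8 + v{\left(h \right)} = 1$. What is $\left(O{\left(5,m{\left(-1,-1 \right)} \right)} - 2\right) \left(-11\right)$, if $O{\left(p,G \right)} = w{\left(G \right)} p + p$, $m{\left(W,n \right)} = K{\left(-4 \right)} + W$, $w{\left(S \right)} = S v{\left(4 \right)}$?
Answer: $-25058$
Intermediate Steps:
$v{\left(h \right)} = -7$ ($v{\left(h \right)} = -8 + 1 = -7$)
$w{\left(S \right)} = - 7 S$ ($w{\left(S \right)} = S \left(-7\right) = - 7 S$)
$K{\left(H \right)} = - \frac{H^{4}}{4}$ ($K{\left(H \right)} = - \frac{\left(H H\right)^{2}}{4} = - \frac{\left(H^{2}\right)^{2}}{4} = - \frac{H^{4}}{4}$)
$m{\left(W,n \right)} = -64 + W$ ($m{\left(W,n \right)} = - \frac{\left(-4\right)^{4}}{4} + W = \left(- \frac{1}{4}\right) 256 + W = -64 + W$)
$O{\left(p,G \right)} = p - 7 G p$ ($O{\left(p,G \right)} = - 7 G p + p = p - 7 G p$)
$\left(O{\left(5,m{\left(-1,-1 \right)} \right)} - 2\right) \left(-11\right) = \left(5 \left(1 - 7 \left(-64 - 1\right)\right) - 2\right) \left(-11\right) = \left(5 \left(1 - -455\right) - 2\right) \left(-11\right) = \left(5 \left(1 + 455\right) - 2\right) \left(-11\right) = \left(5 \cdot 456 - 2\right) \left(-11\right) = \left(2280 - 2\right) \left(-11\right) = 2278 \left(-11\right) = -25058$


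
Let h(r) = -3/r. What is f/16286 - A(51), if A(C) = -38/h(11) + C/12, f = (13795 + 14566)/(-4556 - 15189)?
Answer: -771671869/5374380 ≈ -143.58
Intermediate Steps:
f = -79/55 (f = 28361/(-19745) = 28361*(-1/19745) = -79/55 ≈ -1.4364)
A(C) = 418/3 + C/12 (A(C) = -38/((-3/11)) + C/12 = -38/((-3*1/11)) + C*(1/12) = -38/(-3/11) + C/12 = -38*(-11/3) + C/12 = 418/3 + C/12)
f/16286 - A(51) = -79/55/16286 - (418/3 + (1/12)*51) = -79/55*1/16286 - (418/3 + 17/4) = -79/895730 - 1*1723/12 = -79/895730 - 1723/12 = -771671869/5374380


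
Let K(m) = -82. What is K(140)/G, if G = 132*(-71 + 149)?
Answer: -41/5148 ≈ -0.0079643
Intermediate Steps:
G = 10296 (G = 132*78 = 10296)
K(140)/G = -82/10296 = -82*1/10296 = -41/5148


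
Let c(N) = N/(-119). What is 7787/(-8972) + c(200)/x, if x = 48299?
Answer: -44758207647/51567296732 ≈ -0.86796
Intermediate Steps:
c(N) = -N/119 (c(N) = N*(-1/119) = -N/119)
7787/(-8972) + c(200)/x = 7787/(-8972) - 1/119*200/48299 = 7787*(-1/8972) - 200/119*1/48299 = -7787/8972 - 200/5747581 = -44758207647/51567296732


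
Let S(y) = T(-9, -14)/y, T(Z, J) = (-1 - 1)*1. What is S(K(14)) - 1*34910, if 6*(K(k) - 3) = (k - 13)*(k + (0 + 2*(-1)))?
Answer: -174552/5 ≈ -34910.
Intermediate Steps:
K(k) = 3 + (-13 + k)*(-2 + k)/6 (K(k) = 3 + ((k - 13)*(k + (0 + 2*(-1))))/6 = 3 + ((-13 + k)*(k + (0 - 2)))/6 = 3 + ((-13 + k)*(k - 2))/6 = 3 + ((-13 + k)*(-2 + k))/6 = 3 + (-13 + k)*(-2 + k)/6)
T(Z, J) = -2 (T(Z, J) = -2*1 = -2)
S(y) = -2/y
S(K(14)) - 1*34910 = -2/(22/3 - 5/2*14 + (⅙)*14²) - 1*34910 = -2/(22/3 - 35 + (⅙)*196) - 34910 = -2/(22/3 - 35 + 98/3) - 34910 = -2/5 - 34910 = -2*⅕ - 34910 = -⅖ - 34910 = -174552/5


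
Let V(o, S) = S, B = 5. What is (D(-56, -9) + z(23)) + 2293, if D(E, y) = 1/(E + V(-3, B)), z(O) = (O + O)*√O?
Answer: 116942/51 + 46*√23 ≈ 2513.6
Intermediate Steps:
z(O) = 2*O^(3/2) (z(O) = (2*O)*√O = 2*O^(3/2))
D(E, y) = 1/(5 + E) (D(E, y) = 1/(E + 5) = 1/(5 + E))
(D(-56, -9) + z(23)) + 2293 = (1/(5 - 56) + 2*23^(3/2)) + 2293 = (1/(-51) + 2*(23*√23)) + 2293 = (-1/51 + 46*√23) + 2293 = 116942/51 + 46*√23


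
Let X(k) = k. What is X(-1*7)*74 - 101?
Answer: -619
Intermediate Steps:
X(-1*7)*74 - 101 = -1*7*74 - 101 = -7*74 - 101 = -518 - 101 = -619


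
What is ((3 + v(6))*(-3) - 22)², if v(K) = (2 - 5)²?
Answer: 3364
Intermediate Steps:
v(K) = 9 (v(K) = (-3)² = 9)
((3 + v(6))*(-3) - 22)² = ((3 + 9)*(-3) - 22)² = (12*(-3) - 22)² = (-36 - 22)² = (-58)² = 3364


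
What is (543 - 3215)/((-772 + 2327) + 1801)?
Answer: -668/839 ≈ -0.79619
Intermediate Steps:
(543 - 3215)/((-772 + 2327) + 1801) = -2672/(1555 + 1801) = -2672/3356 = -2672*1/3356 = -668/839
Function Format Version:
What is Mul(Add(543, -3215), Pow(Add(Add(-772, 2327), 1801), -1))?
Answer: Rational(-668, 839) ≈ -0.79619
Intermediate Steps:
Mul(Add(543, -3215), Pow(Add(Add(-772, 2327), 1801), -1)) = Mul(-2672, Pow(Add(1555, 1801), -1)) = Mul(-2672, Pow(3356, -1)) = Mul(-2672, Rational(1, 3356)) = Rational(-668, 839)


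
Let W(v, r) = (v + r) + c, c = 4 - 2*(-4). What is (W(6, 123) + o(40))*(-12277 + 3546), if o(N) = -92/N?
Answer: -12109897/10 ≈ -1.2110e+6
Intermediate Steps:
c = 12 (c = 4 + 8 = 12)
W(v, r) = 12 + r + v (W(v, r) = (v + r) + 12 = (r + v) + 12 = 12 + r + v)
(W(6, 123) + o(40))*(-12277 + 3546) = ((12 + 123 + 6) - 92/40)*(-12277 + 3546) = (141 - 92*1/40)*(-8731) = (141 - 23/10)*(-8731) = (1387/10)*(-8731) = -12109897/10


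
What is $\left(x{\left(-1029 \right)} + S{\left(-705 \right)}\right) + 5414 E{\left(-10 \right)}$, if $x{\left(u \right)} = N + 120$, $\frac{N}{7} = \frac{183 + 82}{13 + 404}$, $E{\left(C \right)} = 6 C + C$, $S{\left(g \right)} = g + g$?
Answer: $- \frac{158570735}{417} \approx -3.8027 \cdot 10^{5}$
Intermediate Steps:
$S{\left(g \right)} = 2 g$
$E{\left(C \right)} = 7 C$
$N = \frac{1855}{417}$ ($N = 7 \frac{183 + 82}{13 + 404} = 7 \cdot \frac{265}{417} = \frac{1855}{417} \approx 4.4484$)
$x{\left(u \right)} = \frac{51895}{417}$ ($x{\left(u \right)} = \frac{1855}{417} + 120 = \frac{51895}{417}$)
$\left(x{\left(-1029 \right)} + S{\left(-705 \right)}\right) + 5414 E{\left(-10 \right)} = \left(\frac{51895}{417} + 2 \left(-705\right)\right) + 5414 \cdot 7 \left(-10\right) = \left(\frac{51895}{417} - 1410\right) + 5414 \left(-70\right) = - \frac{536075}{417} - 378980 = - \frac{158570735}{417}$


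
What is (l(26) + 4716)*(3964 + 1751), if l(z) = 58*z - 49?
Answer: 35290125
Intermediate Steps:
l(z) = -49 + 58*z
(l(26) + 4716)*(3964 + 1751) = ((-49 + 58*26) + 4716)*(3964 + 1751) = ((-49 + 1508) + 4716)*5715 = (1459 + 4716)*5715 = 6175*5715 = 35290125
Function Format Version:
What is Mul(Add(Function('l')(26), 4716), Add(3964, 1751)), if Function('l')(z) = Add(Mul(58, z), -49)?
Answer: 35290125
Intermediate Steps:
Function('l')(z) = Add(-49, Mul(58, z))
Mul(Add(Function('l')(26), 4716), Add(3964, 1751)) = Mul(Add(Add(-49, Mul(58, 26)), 4716), Add(3964, 1751)) = Mul(Add(Add(-49, 1508), 4716), 5715) = Mul(Add(1459, 4716), 5715) = Mul(6175, 5715) = 35290125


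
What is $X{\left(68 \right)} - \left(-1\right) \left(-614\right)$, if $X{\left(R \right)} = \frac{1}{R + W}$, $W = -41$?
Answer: $- \frac{16577}{27} \approx -613.96$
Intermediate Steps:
$X{\left(R \right)} = \frac{1}{-41 + R}$ ($X{\left(R \right)} = \frac{1}{R - 41} = \frac{1}{-41 + R}$)
$X{\left(68 \right)} - \left(-1\right) \left(-614\right) = \frac{1}{-41 + 68} - \left(-1\right) \left(-614\right) = \frac{1}{27} - 614 = - \frac{16577}{27}$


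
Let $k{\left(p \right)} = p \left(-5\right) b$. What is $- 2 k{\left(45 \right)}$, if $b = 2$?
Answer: $900$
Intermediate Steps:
$k{\left(p \right)} = - 10 p$ ($k{\left(p \right)} = p \left(-5\right) 2 = - 5 p 2 = - 10 p$)
$- 2 k{\left(45 \right)} = - 2 \left(\left(-10\right) 45\right) = \left(-2\right) \left(-450\right) = 900$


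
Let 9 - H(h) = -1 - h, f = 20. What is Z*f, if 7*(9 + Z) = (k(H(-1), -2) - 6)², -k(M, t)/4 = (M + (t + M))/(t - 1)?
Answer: 30980/63 ≈ 491.75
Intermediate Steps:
H(h) = 10 + h (H(h) = 9 - (-1 - h) = 9 + (1 + h) = 10 + h)
k(M, t) = -4*(t + 2*M)/(-1 + t) (k(M, t) = -4*(M + (t + M))/(t - 1) = -4*(M + (M + t))/(-1 + t) = -4*(t + 2*M)/(-1 + t))
Z = 1549/63 (Z = -9 + (4*(-1*(-2) - 2*(10 - 1))/(-1 - 2) - 6)²/7 = -9 + (4*(2 - 2*9)/(-3) - 6)²/7 = -9 + (4*(-⅓)*(2 - 18) - 6)²/7 = -9 + (4*(-⅓)*(-16) - 6)²/7 = -9 + (64/3 - 6)²/7 = -9 + (46/3)²/7 = -9 + (⅐)*(2116/9) = -9 + 2116/63 = 1549/63 ≈ 24.587)
Z*f = (1549/63)*20 = 30980/63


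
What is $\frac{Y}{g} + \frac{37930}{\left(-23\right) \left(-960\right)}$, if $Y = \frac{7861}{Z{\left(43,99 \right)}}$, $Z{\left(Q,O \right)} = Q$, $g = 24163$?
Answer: $\frac{3958318225}{2294131872} \approx 1.7254$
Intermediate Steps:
$Y = \frac{7861}{43} \approx 182.81$
$\frac{Y}{g} + \frac{37930}{\left(-23\right) \left(-960\right)} = \frac{7861}{43 \cdot 24163} + \frac{37930}{\left(-23\right) \left(-960\right)} = \frac{7861}{43} \cdot \frac{1}{24163} + \frac{37930}{22080} = \frac{7861}{1039009} + 37930 \cdot \frac{1}{22080} = \frac{7861}{1039009} + \frac{3793}{2208} = \frac{3958318225}{2294131872}$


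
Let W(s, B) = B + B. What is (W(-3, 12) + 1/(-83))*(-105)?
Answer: -209055/83 ≈ -2518.7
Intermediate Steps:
W(s, B) = 2*B
(W(-3, 12) + 1/(-83))*(-105) = (2*12 + 1/(-83))*(-105) = (24 - 1/83)*(-105) = (1991/83)*(-105) = -209055/83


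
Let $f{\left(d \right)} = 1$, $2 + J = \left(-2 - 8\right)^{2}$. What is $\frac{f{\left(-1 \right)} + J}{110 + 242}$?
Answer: $\frac{9}{32} \approx 0.28125$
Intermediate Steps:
$J = 98$ ($J = -2 + \left(-2 - 8\right)^{2} = -2 + \left(-10\right)^{2} = -2 + 100 = 98$)
$\frac{f{\left(-1 \right)} + J}{110 + 242} = \frac{1 + 98}{110 + 242} = \frac{99}{352} = 99 \cdot \frac{1}{352} = \frac{9}{32}$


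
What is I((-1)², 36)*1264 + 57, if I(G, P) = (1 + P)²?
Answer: 1730473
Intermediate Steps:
I((-1)², 36)*1264 + 57 = (1 + 36)²*1264 + 57 = 37²*1264 + 57 = 1369*1264 + 57 = 1730416 + 57 = 1730473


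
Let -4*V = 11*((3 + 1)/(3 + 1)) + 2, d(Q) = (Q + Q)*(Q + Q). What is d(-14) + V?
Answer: 3123/4 ≈ 780.75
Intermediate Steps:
d(Q) = 4*Q**2 (d(Q) = (2*Q)*(2*Q) = 4*Q**2)
V = -13/4 (V = -(11*((3 + 1)/(3 + 1)) + 2)/4 = -(11*(4/4) + 2)/4 = -(11*(4*(1/4)) + 2)/4 = -(11*1 + 2)/4 = -(11 + 2)/4 = -1/4*13 = -13/4 ≈ -3.2500)
d(-14) + V = 4*(-14)**2 - 13/4 = 4*196 - 13/4 = 784 - 13/4 = 3123/4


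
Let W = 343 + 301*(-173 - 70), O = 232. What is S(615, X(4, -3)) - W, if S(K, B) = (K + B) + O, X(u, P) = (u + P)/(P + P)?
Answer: 441881/6 ≈ 73647.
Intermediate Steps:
X(u, P) = (P + u)/(2*P) (X(u, P) = (P + u)/((2*P)) = (P + u)*(1/(2*P)) = (P + u)/(2*P))
S(K, B) = 232 + B + K (S(K, B) = (K + B) + 232 = (B + K) + 232 = 232 + B + K)
W = -72800 (W = 343 + 301*(-243) = 343 - 73143 = -72800)
S(615, X(4, -3)) - W = (232 + (½)*(-3 + 4)/(-3) + 615) - 1*(-72800) = (232 + (½)*(-⅓)*1 + 615) + 72800 = (232 - ⅙ + 615) + 72800 = 5081/6 + 72800 = 441881/6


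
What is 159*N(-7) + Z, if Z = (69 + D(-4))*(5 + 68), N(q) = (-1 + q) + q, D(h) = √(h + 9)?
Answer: 2652 + 73*√5 ≈ 2815.2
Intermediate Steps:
D(h) = √(9 + h)
N(q) = -1 + 2*q
Z = 5037 + 73*√5 (Z = (69 + √(9 - 4))*(5 + 68) = (69 + √5)*73 = 5037 + 73*√5 ≈ 5200.2)
159*N(-7) + Z = 159*(-1 + 2*(-7)) + (5037 + 73*√5) = 159*(-1 - 14) + (5037 + 73*√5) = 159*(-15) + (5037 + 73*√5) = -2385 + (5037 + 73*√5) = 2652 + 73*√5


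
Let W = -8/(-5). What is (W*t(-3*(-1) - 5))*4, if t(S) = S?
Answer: -64/5 ≈ -12.800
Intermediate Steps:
W = 8/5 (W = -8*(-1/5) = 8/5 ≈ 1.6000)
(W*t(-3*(-1) - 5))*4 = (8*(-3*(-1) - 5)/5)*4 = (8*(3 - 5)/5)*4 = ((8/5)*(-2))*4 = -16/5*4 = -64/5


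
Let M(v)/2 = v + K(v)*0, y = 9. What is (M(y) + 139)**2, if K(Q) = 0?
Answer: 24649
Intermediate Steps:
M(v) = 2*v (M(v) = 2*(v + 0*0) = 2*(v + 0) = 2*v)
(M(y) + 139)**2 = (2*9 + 139)**2 = (18 + 139)**2 = 157**2 = 24649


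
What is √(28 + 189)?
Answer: √217 ≈ 14.731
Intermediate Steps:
√(28 + 189) = √217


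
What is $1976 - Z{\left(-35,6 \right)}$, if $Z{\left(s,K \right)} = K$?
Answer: $1970$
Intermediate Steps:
$1976 - Z{\left(-35,6 \right)} = 1976 - 6 = 1970$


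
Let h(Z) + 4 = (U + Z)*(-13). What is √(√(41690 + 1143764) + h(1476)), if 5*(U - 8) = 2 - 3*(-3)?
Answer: √(-483115 + 25*√1185454)/5 ≈ 135.04*I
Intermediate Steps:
U = 51/5 (U = 8 + (2 - 3*(-3))/5 = 8 + (2 + 9)/5 = 8 + (⅕)*11 = 8 + 11/5 = 51/5 ≈ 10.200)
h(Z) = -683/5 - 13*Z (h(Z) = -4 + (51/5 + Z)*(-13) = -4 + (-663/5 - 13*Z) = -683/5 - 13*Z)
√(√(41690 + 1143764) + h(1476)) = √(√(41690 + 1143764) + (-683/5 - 13*1476)) = √(√1185454 + (-683/5 - 19188)) = √(√1185454 - 96623/5) = √(-96623/5 + √1185454)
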